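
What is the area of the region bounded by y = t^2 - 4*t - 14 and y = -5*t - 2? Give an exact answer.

Set the curves equal: t^2 - 4*t - 14 = -5*t - 2, so t^2 + t - 12 = 0, which factors as (t - 3)*(t + 4) = 0. The curves meet at t = -4, 3.
On [-4, 3], y = -5*t - 2 is on top; that piece has area ∫[-4,3] (-(t^2 + t - 12)) dt = 343/6.

343/6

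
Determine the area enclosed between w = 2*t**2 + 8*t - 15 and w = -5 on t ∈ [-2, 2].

The difference (2*t**2 + 8*t - 15) - (-5) = 2*t**2 + 8*t - 10 changes sign at t = 1 inside [-2, 2], so split the integral there.
∫[-2,1] (2*t**2 + 8*t - 10) dt = -36; the area of that piece is 36.
∫[1,2] (2*t**2 + 8*t - 10) dt = 20/3.
Total area = 36 + 20/3 = 128/3.

128/3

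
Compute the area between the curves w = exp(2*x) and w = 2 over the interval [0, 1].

-7/2 + 2*log(2) + exp(2)/2

The difference (exp(2*x)) - (2) = exp(2*x) - 2 changes sign at x = log(2)/2 inside [0, 1], so split the integral there.
∫[0,log(2)/2] (exp(2*x) - 2) dx = 1/2 - log(2); the area of that piece is -1/2 + log(2).
∫[log(2)/2,1] (exp(2*x) - 2) dx = -3 + log(2) + exp(2)/2.
Total area = (-1/2 + log(2)) + (-3 + log(2) + exp(2)/2) = -7/2 + 2*log(2) + exp(2)/2.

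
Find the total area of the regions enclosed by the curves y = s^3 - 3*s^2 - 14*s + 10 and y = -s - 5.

Set the curves equal: s^3 - 3*s^2 - 14*s + 10 = -s - 5, so s^3 - 3*s^2 - 13*s + 15 = 0, which factors as (s - 5)*(s - 1)*(s + 3) = 0. The curves meet at s = -3, 1, 5.
On [-3, 1], y = s^3 - 3*s^2 - 14*s + 10 is on top; that piece has area ∫[-3,1] (s^3 - 3*s^2 - 13*s + 15) ds = 64.
On [1, 5], y = -s - 5 is on top; that piece has area ∫[1,5] (-(s^3 - 3*s^2 - 13*s + 15)) ds = 64.
Total enclosed area = 64 + 64 = 128.

128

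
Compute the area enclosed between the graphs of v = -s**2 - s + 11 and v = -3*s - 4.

256/3

Set the curves equal: -s**2 - s + 11 = -3*s - 4, so -s**2 + 2*s + 15 = 0, which factors as -(s - 5)*(s + 3) = 0. The curves meet at s = -3, 5.
On [-3, 5], v = -s**2 - s + 11 is on top; that piece has area ∫[-3,5] (-s**2 + 2*s + 15) ds = 256/3.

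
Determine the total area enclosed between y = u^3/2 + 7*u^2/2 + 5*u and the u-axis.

253/24

The curve meets the u-axis where u^3/2 + 7*u^2/2 + 5*u = 0, i.e. u*(u + 2)*(u + 5)/2 = 0, at u = -5, -2, 0.
On [-5, -2] the curve lies above the axis; ∫[-5,-2] (u^3/2 + 7*u^2/2 + 5*u) du = 63/8, giving area 63/8.
On [-2, 0] the curve lies below the axis; ∫[-2,0] (u^3/2 + 7*u^2/2 + 5*u) du = -8/3, giving area 8/3.
Total area = 63/8 + 8/3 = 253/24.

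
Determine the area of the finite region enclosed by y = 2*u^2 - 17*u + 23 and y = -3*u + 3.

9

Set the curves equal: 2*u^2 - 17*u + 23 = -3*u + 3, so 2*u^2 - 14*u + 20 = 0, which factors as 2*(u - 5)*(u - 2) = 0. The curves meet at u = 2, 5.
On [2, 5], y = -3*u + 3 is on top; that piece has area ∫[2,5] (-(2*u^2 - 14*u + 20)) du = 9.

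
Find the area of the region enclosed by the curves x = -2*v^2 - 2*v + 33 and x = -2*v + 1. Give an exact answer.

512/3

Both boundary curves give x as a function of v, so integrate with respect to v. Setting them equal: -2*v^2 + 32 = 0, i.e. -2*(v - 4)*(v + 4) = 0, so they meet at v = -4, 4.
For v in [-4, 4], x = -2*v^2 - 2*v + 33 is on the right; area = ∫[-4,4] (-2*v^2 + 32) dv = 512/3.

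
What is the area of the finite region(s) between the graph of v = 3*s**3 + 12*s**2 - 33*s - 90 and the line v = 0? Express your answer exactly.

863/2

The curve meets the s-axis where 3*s**3 + 12*s**2 - 33*s - 90 = 0, i.e. 3*(s - 3)*(s + 2)*(s + 5) = 0, at s = -5, -2, 3.
On [-5, -2] the curve lies above the axis; ∫[-5,-2] (3*s**3 + 12*s**2 - 33*s - 90) ds = 351/4, giving area 351/4.
On [-2, 3] the curve lies below the axis; ∫[-2,3] (3*s**3 + 12*s**2 - 33*s - 90) ds = -1375/4, giving area 1375/4.
Total area = 351/4 + 1375/4 = 863/2.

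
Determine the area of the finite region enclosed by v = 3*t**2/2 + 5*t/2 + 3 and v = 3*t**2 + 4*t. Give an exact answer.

27/4

Set the curves equal: 3*t**2/2 + 5*t/2 + 3 = 3*t**2 + 4*t, so -3*t**2/2 - 3*t/2 + 3 = 0, which factors as -3*(t - 1)*(t + 2)/2 = 0. The curves meet at t = -2, 1.
On [-2, 1], v = 3*t**2/2 + 5*t/2 + 3 is on top; that piece has area ∫[-2,1] (-3*t**2/2 - 3*t/2 + 3) dt = 27/4.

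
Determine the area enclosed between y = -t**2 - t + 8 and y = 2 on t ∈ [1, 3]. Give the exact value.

5

The difference (-t**2 - t + 8) - (2) = -t**2 - t + 6 changes sign at t = 2 inside [1, 3], so split the integral there.
∫[1,2] (-t**2 - t + 6) dt = 13/6.
∫[2,3] (-t**2 - t + 6) dt = -17/6; the area of that piece is 17/6.
Total area = 13/6 + 17/6 = 5.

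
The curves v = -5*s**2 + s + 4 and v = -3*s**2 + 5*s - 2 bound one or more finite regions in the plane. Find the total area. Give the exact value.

Set the curves equal: -5*s**2 + s + 4 = -3*s**2 + 5*s - 2, so -2*s**2 - 4*s + 6 = 0, which factors as -2*(s - 1)*(s + 3) = 0. The curves meet at s = -3, 1.
On [-3, 1], v = -5*s**2 + s + 4 is on top; that piece has area ∫[-3,1] (-2*s**2 - 4*s + 6) ds = 64/3.

64/3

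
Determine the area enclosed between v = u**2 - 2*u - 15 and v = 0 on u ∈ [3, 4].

29/3

On [3, 4], (u**2 - 2*u - 15) - (0) = u**2 - 2*u - 15 is ≤ 0 throughout, so the area is a single integral of |u**2 - 2*u - 15|.
∫[3,4] (u**2 - 2*u - 15) du = -29/3; the area of that piece is 29/3.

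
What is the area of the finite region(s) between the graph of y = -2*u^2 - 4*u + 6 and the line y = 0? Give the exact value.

64/3

The curve meets the u-axis where -2*u^2 - 4*u + 6 = 0, i.e. -2*(u - 1)*(u + 3) = 0, at u = -3, 1.
On [-3, 1] the curve lies above the axis; ∫[-3,1] (-2*u^2 - 4*u + 6) du = 64/3, giving area 64/3.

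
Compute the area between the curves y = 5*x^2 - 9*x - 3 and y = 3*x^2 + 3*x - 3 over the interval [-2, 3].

196/3

The difference (5*x^2 - 9*x - 3) - (3*x^2 + 3*x - 3) = 2*x^2 - 12*x changes sign at x = 0 inside [-2, 3], so split the integral there.
∫[-2,0] (2*x^2 - 12*x) dx = 88/3.
∫[0,3] (2*x^2 - 12*x) dx = -36; the area of that piece is 36.
Total area = 88/3 + 36 = 196/3.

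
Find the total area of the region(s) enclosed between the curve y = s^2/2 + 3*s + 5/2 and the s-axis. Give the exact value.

The curve meets the s-axis where s^2/2 + 3*s + 5/2 = 0, i.e. (s + 1)*(s + 5)/2 = 0, at s = -5, -1.
On [-5, -1] the curve lies below the axis; ∫[-5,-1] (s^2/2 + 3*s + 5/2) ds = -16/3, giving area 16/3.

16/3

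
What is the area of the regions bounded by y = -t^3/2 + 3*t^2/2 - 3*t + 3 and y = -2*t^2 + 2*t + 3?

Set the curves equal: -t^3/2 + 3*t^2/2 - 3*t + 3 = -2*t^2 + 2*t + 3, so -t^3/2 + 7*t^2/2 - 5*t = 0, which factors as -t*(t - 5)*(t - 2)/2 = 0. The curves meet at t = 0, 2, 5.
On [0, 2], y = -2*t^2 + 2*t + 3 is on top; that piece has area ∫[0,2] (-(-t^3/2 + 7*t^2/2 - 5*t)) dt = 8/3.
On [2, 5], y = -t^3/2 + 3*t^2/2 - 3*t + 3 is on top; that piece has area ∫[2,5] (-t^3/2 + 7*t^2/2 - 5*t) dt = 63/8.
Total enclosed area = 8/3 + 63/8 = 253/24.

253/24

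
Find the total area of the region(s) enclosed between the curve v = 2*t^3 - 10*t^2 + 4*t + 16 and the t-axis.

The curve meets the t-axis where 2*t^3 - 10*t^2 + 4*t + 16 = 0, i.e. 2*(t - 4)*(t - 2)*(t + 1) = 0, at t = -1, 2, 4.
On [-1, 2] the curve lies above the axis; ∫[-1,2] (2*t^3 - 10*t^2 + 4*t + 16) dt = 63/2, giving area 63/2.
On [2, 4] the curve lies below the axis; ∫[2,4] (2*t^3 - 10*t^2 + 4*t + 16) dt = -32/3, giving area 32/3.
Total area = 63/2 + 32/3 = 253/6.

253/6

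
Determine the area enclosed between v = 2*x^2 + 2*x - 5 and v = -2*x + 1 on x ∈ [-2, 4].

The difference (2*x^2 + 2*x - 5) - (-2*x + 1) = 2*x^2 + 4*x - 6 changes sign at x = 1 inside [-2, 4], so split the integral there.
∫[-2,1] (2*x^2 + 4*x - 6) dx = -18; the area of that piece is 18.
∫[1,4] (2*x^2 + 4*x - 6) dx = 54.
Total area = 18 + 54 = 72.

72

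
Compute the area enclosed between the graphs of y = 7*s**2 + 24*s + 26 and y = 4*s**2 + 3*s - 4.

Set the curves equal: 7*s**2 + 24*s + 26 = 4*s**2 + 3*s - 4, so 3*s**2 + 21*s + 30 = 0, which factors as 3*(s + 2)*(s + 5) = 0. The curves meet at s = -5, -2.
On [-5, -2], y = 4*s**2 + 3*s - 4 is on top; that piece has area ∫[-5,-2] (-(3*s**2 + 21*s + 30)) ds = 27/2.

27/2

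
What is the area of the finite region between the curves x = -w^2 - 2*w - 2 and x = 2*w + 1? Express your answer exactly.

Both boundary curves give x as a function of w, so integrate with respect to w. Setting them equal: -w^2 - 4*w - 3 = 0, i.e. -(w + 1)*(w + 3) = 0, so they meet at w = -3, -1.
For w in [-3, -1], x = -w^2 - 2*w - 2 is on the right; area = ∫[-3,-1] (-w^2 - 4*w - 3) dw = 4/3.

4/3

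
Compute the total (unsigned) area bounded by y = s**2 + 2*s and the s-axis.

4/3

The curve meets the s-axis where s**2 + 2*s = 0, i.e. s*(s + 2) = 0, at s = -2, 0.
On [-2, 0] the curve lies below the axis; ∫[-2,0] (s**2 + 2*s) ds = -4/3, giving area 4/3.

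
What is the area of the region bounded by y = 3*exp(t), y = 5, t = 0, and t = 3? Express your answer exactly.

The difference (3*exp(t)) - (5) = 3*exp(t) - 5 changes sign at t = log(5/3) inside [0, 3], so split the integral there.
∫[0,log(5/3)] (3*exp(t) - 5) dt = log(243/3125) + 2; the area of that piece is -2 + log(3125/243).
∫[log(5/3),3] (3*exp(t) - 5) dt = -20 - 5*log(3) + 5*log(5) + 3*exp(3).
Total area = (-2 + log(3125/243)) + (-20 - 5*log(3) + 5*log(5) + 3*exp(3)) = -22 - 10*log(3) + 10*log(5) + 3*exp(3).

-22 - 10*log(3) + 10*log(5) + 3*exp(3)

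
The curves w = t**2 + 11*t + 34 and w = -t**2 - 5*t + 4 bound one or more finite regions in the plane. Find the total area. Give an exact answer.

Set the curves equal: t**2 + 11*t + 34 = -t**2 - 5*t + 4, so 2*t**2 + 16*t + 30 = 0, which factors as 2*(t + 3)*(t + 5) = 0. The curves meet at t = -5, -3.
On [-5, -3], w = -t**2 - 5*t + 4 is on top; that piece has area ∫[-5,-3] (-(2*t**2 + 16*t + 30)) dt = 8/3.

8/3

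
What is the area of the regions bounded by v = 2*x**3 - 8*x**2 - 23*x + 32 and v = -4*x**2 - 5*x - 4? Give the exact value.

443/3

Set the curves equal: 2*x**3 - 8*x**2 - 23*x + 32 = -4*x**2 - 5*x - 4, so 2*x**3 - 4*x**2 - 18*x + 36 = 0, which factors as 2*(x - 3)*(x - 2)*(x + 3) = 0. The curves meet at x = -3, 2, 3.
On [-3, 2], v = 2*x**3 - 8*x**2 - 23*x + 32 is on top; that piece has area ∫[-3,2] (2*x**3 - 4*x**2 - 18*x + 36) dx = 875/6.
On [2, 3], v = -4*x**2 - 5*x - 4 is on top; that piece has area ∫[2,3] (-(2*x**3 - 4*x**2 - 18*x + 36)) dx = 11/6.
Total enclosed area = 875/6 + 11/6 = 443/3.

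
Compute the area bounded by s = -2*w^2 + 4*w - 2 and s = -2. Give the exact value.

8/3

Both boundary curves give s as a function of w, so integrate with respect to w. Setting them equal: -2*w^2 + 4*w = 0, i.e. -2*w*(w - 2) = 0, so they meet at w = 0, 2.
For w in [0, 2], s = -2*w^2 + 4*w - 2 is on the right; area = ∫[0,2] (-2*w^2 + 4*w) dw = 8/3.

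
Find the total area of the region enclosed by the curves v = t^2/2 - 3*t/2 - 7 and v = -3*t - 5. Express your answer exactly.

Set the curves equal: t^2/2 - 3*t/2 - 7 = -3*t - 5, so t^2/2 + 3*t/2 - 2 = 0, which factors as (t - 1)*(t + 4)/2 = 0. The curves meet at t = -4, 1.
On [-4, 1], v = -3*t - 5 is on top; that piece has area ∫[-4,1] (-(t^2/2 + 3*t/2 - 2)) dt = 125/12.

125/12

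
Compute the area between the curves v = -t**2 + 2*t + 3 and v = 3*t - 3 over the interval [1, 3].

5

The difference (-t**2 + 2*t + 3) - (3*t - 3) = -t**2 - t + 6 changes sign at t = 2 inside [1, 3], so split the integral there.
∫[1,2] (-t**2 - t + 6) dt = 13/6.
∫[2,3] (-t**2 - t + 6) dt = -17/6; the area of that piece is 17/6.
Total area = 13/6 + 17/6 = 5.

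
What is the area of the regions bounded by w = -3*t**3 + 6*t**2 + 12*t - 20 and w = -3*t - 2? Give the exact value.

253/4

Set the curves equal: -3*t**3 + 6*t**2 + 12*t - 20 = -3*t - 2, so -3*t**3 + 6*t**2 + 15*t - 18 = 0, which factors as -3*(t - 3)*(t - 1)*(t + 2) = 0. The curves meet at t = -2, 1, 3.
On [-2, 1], w = -3*t - 2 is on top; that piece has area ∫[-2,1] (-(-3*t**3 + 6*t**2 + 15*t - 18)) dt = 189/4.
On [1, 3], w = -3*t**3 + 6*t**2 + 12*t - 20 is on top; that piece has area ∫[1,3] (-3*t**3 + 6*t**2 + 15*t - 18) dt = 16.
Total enclosed area = 189/4 + 16 = 253/4.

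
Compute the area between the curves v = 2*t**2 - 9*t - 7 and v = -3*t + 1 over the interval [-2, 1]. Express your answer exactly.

The difference (2*t**2 - 9*t - 7) - (-3*t + 1) = 2*t**2 - 6*t - 8 changes sign at t = -1 inside [-2, 1], so split the integral there.
∫[-2,-1] (2*t**2 - 6*t - 8) dt = 17/3.
∫[-1,1] (2*t**2 - 6*t - 8) dt = -44/3; the area of that piece is 44/3.
Total area = 17/3 + 44/3 = 61/3.

61/3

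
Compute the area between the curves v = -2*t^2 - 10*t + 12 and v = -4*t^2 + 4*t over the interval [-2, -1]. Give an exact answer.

113/3

On [-2, -1], (-2*t^2 - 10*t + 12) - (-4*t^2 + 4*t) = 2*t^2 - 14*t + 12 is ≥ 0 throughout, so the area is a single integral of |2*t^2 - 14*t + 12|.
∫[-2,-1] (2*t^2 - 14*t + 12) dt = 113/3.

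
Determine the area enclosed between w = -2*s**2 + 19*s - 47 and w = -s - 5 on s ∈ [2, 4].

The difference (-2*s**2 + 19*s - 47) - (-s - 5) = -2*s**2 + 20*s - 42 changes sign at s = 3 inside [2, 4], so split the integral there.
∫[2,3] (-2*s**2 + 20*s - 42) ds = -14/3; the area of that piece is 14/3.
∫[3,4] (-2*s**2 + 20*s - 42) ds = 10/3.
Total area = 14/3 + 10/3 = 8.

8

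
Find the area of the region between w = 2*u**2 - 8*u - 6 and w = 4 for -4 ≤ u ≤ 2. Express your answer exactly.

108

The difference (2*u**2 - 8*u - 6) - (4) = 2*u**2 - 8*u - 10 changes sign at u = -1 inside [-4, 2], so split the integral there.
∫[-4,-1] (2*u**2 - 8*u - 10) du = 72.
∫[-1,2] (2*u**2 - 8*u - 10) du = -36; the area of that piece is 36.
Total area = 72 + 36 = 108.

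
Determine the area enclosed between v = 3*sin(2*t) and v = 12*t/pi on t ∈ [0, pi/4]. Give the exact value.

3/2 - 3*pi/8

On [0, pi/4], (3*sin(2*t)) - (12*t/pi) = -12*t/pi + 3*sin(2*t) is ≥ 0 throughout, so the area is a single integral of |-12*t/pi + 3*sin(2*t)|.
∫[0,pi/4] (-12*t/pi + 3*sin(2*t)) dt = 3/2 - 3*pi/8.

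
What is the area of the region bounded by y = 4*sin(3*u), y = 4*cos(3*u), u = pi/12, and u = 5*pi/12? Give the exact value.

On [pi/12, 5*pi/12], (4*sin(3*u)) - (4*cos(3*u)) = 4*sin(3*u) - 4*cos(3*u) is ≥ 0 throughout, so the area is a single integral of |4*sin(3*u) - 4*cos(3*u)|.
∫[pi/12,5*pi/12] (4*sin(3*u) - 4*cos(3*u)) du = 8*sqrt(2)/3.

8*sqrt(2)/3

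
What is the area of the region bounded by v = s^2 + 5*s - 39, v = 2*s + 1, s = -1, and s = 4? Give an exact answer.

On [-1, 4], (s^2 + 5*s - 39) - (2*s + 1) = s^2 + 3*s - 40 is ≤ 0 throughout, so the area is a single integral of |s^2 + 3*s - 40|.
∫[-1,4] (s^2 + 3*s - 40) ds = -935/6; the area of that piece is 935/6.

935/6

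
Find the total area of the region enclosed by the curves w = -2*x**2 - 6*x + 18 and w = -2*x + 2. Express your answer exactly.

Set the curves equal: -2*x**2 - 6*x + 18 = -2*x + 2, so -2*x**2 - 4*x + 16 = 0, which factors as -2*(x - 2)*(x + 4) = 0. The curves meet at x = -4, 2.
On [-4, 2], w = -2*x**2 - 6*x + 18 is on top; that piece has area ∫[-4,2] (-2*x**2 - 4*x + 16) dx = 72.

72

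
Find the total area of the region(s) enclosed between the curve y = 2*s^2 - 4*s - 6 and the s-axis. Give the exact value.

64/3

The curve meets the s-axis where 2*s^2 - 4*s - 6 = 0, i.e. 2*(s - 3)*(s + 1) = 0, at s = -1, 3.
On [-1, 3] the curve lies below the axis; ∫[-1,3] (2*s^2 - 4*s - 6) ds = -64/3, giving area 64/3.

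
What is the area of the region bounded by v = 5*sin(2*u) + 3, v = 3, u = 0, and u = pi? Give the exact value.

10

The difference (5*sin(2*u) + 3) - (3) = 5*sin(2*u) changes sign at u = pi/2 inside [0, pi], so split the integral there.
∫[0,pi/2] (5*sin(2*u)) du = 5.
∫[pi/2,pi] (5*sin(2*u)) du = -5; the area of that piece is 5.
Total area = 5 + 5 = 10.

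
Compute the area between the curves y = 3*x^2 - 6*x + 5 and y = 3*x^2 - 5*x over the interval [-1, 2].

27/2

On [-1, 2], (3*x^2 - 6*x + 5) - (3*x^2 - 5*x) = -x + 5 is ≥ 0 throughout, so the area is a single integral of |-x + 5|.
∫[-1,2] (-x + 5) dx = 27/2.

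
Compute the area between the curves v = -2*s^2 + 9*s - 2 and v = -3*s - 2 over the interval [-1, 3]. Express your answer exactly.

128/3

The difference (-2*s^2 + 9*s - 2) - (-3*s - 2) = -2*s^2 + 12*s changes sign at s = 0 inside [-1, 3], so split the integral there.
∫[-1,0] (-2*s^2 + 12*s) ds = -20/3; the area of that piece is 20/3.
∫[0,3] (-2*s^2 + 12*s) ds = 36.
Total area = 20/3 + 36 = 128/3.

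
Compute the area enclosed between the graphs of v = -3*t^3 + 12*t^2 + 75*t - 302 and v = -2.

4019/2

Set the curves equal: -3*t^3 + 12*t^2 + 75*t - 302 = -2, so -3*t^3 + 12*t^2 + 75*t - 300 = 0, which factors as -3*(t - 5)*(t - 4)*(t + 5) = 0. The curves meet at t = -5, 4, 5.
On [-5, 4], v = -2 is on top; that piece has area ∫[-5,4] (-(-3*t^3 + 12*t^2 + 75*t - 300)) dt = 8019/4.
On [4, 5], v = -3*t^3 + 12*t^2 + 75*t - 302 is on top; that piece has area ∫[4,5] (-3*t^3 + 12*t^2 + 75*t - 300) dt = 19/4.
Total enclosed area = 8019/4 + 19/4 = 4019/2.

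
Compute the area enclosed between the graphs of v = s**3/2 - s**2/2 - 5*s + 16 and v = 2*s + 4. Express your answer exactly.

Set the curves equal: s**3/2 - s**2/2 - 5*s + 16 = 2*s + 4, so s**3/2 - s**2/2 - 7*s + 12 = 0, which factors as (s - 3)*(s - 2)*(s + 4)/2 = 0. The curves meet at s = -4, 2, 3.
On [-4, 2], v = s**3/2 - s**2/2 - 5*s + 16 is on top; that piece has area ∫[-4,2] (s**3/2 - s**2/2 - 7*s + 12) ds = 72.
On [2, 3], v = 2*s + 4 is on top; that piece has area ∫[2,3] (-(s**3/2 - s**2/2 - 7*s + 12)) ds = 13/24.
Total enclosed area = 72 + 13/24 = 1741/24.

1741/24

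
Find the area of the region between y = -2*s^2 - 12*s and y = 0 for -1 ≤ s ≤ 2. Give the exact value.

104/3

The difference (-2*s^2 - 12*s) - (0) = -2*s^2 - 12*s changes sign at s = 0 inside [-1, 2], so split the integral there.
∫[-1,0] (-2*s^2 - 12*s) ds = 16/3.
∫[0,2] (-2*s^2 - 12*s) ds = -88/3; the area of that piece is 88/3.
Total area = 16/3 + 88/3 = 104/3.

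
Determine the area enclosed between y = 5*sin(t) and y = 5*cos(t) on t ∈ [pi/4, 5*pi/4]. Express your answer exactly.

On [pi/4, 5*pi/4], (5*sin(t)) - (5*cos(t)) = 5*sin(t) - 5*cos(t) is ≥ 0 throughout, so the area is a single integral of |5*sin(t) - 5*cos(t)|.
∫[pi/4,5*pi/4] (5*sin(t) - 5*cos(t)) dt = 10*sqrt(2).

10*sqrt(2)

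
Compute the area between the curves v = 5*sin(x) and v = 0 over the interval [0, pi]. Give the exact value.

On [0, pi], (5*sin(x)) - (0) = 5*sin(x) is ≥ 0 throughout, so the area is a single integral of |5*sin(x)|.
∫[0,pi] (5*sin(x)) dx = 10.

10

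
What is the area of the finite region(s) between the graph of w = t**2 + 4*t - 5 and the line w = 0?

36

The curve meets the t-axis where t**2 + 4*t - 5 = 0, i.e. (t - 1)*(t + 5) = 0, at t = -5, 1.
On [-5, 1] the curve lies below the axis; ∫[-5,1] (t**2 + 4*t - 5) dt = -36, giving area 36.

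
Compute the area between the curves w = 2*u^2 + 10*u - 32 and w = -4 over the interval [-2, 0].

212/3

On [-2, 0], (2*u^2 + 10*u - 32) - (-4) = 2*u^2 + 10*u - 28 is ≤ 0 throughout, so the area is a single integral of |2*u^2 + 10*u - 28|.
∫[-2,0] (2*u^2 + 10*u - 28) du = -212/3; the area of that piece is 212/3.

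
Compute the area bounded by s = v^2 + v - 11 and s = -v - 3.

36

Both boundary curves give s as a function of v, so integrate with respect to v. Setting them equal: v^2 + 2*v - 8 = 0, i.e. (v - 2)*(v + 4) = 0, so they meet at v = -4, 2.
For v in [-4, 2], s = v^2 + v - 11 is on the left; area = ∫[-4,2] (-(v^2 + 2*v - 8)) dv = 36.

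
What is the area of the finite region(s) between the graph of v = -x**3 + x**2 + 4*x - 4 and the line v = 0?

The curve meets the x-axis where -x**3 + x**2 + 4*x - 4 = 0, i.e. -(x - 2)*(x - 1)*(x + 2) = 0, at x = -2, 1, 2.
On [-2, 1] the curve lies below the axis; ∫[-2,1] (-x**3 + x**2 + 4*x - 4) dx = -45/4, giving area 45/4.
On [1, 2] the curve lies above the axis; ∫[1,2] (-x**3 + x**2 + 4*x - 4) dx = 7/12, giving area 7/12.
Total area = 45/4 + 7/12 = 71/6.

71/6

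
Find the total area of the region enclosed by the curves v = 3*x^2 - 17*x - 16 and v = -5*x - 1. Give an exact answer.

Set the curves equal: 3*x^2 - 17*x - 16 = -5*x - 1, so 3*x^2 - 12*x - 15 = 0, which factors as 3*(x - 5)*(x + 1) = 0. The curves meet at x = -1, 5.
On [-1, 5], v = -5*x - 1 is on top; that piece has area ∫[-1,5] (-(3*x^2 - 12*x - 15)) dx = 108.

108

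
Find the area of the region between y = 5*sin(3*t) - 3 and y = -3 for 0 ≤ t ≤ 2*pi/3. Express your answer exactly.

20/3

The difference (5*sin(3*t) - 3) - (-3) = 5*sin(3*t) changes sign at t = pi/3 inside [0, 2*pi/3], so split the integral there.
∫[0,pi/3] (5*sin(3*t)) dt = 10/3.
∫[pi/3,2*pi/3] (5*sin(3*t)) dt = -10/3; the area of that piece is 10/3.
Total area = 10/3 + 10/3 = 20/3.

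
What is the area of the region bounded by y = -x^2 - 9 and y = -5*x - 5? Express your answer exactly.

Set the curves equal: -x^2 - 9 = -5*x - 5, so -x^2 + 5*x - 4 = 0, which factors as -(x - 4)*(x - 1) = 0. The curves meet at x = 1, 4.
On [1, 4], y = -x^2 - 9 is on top; that piece has area ∫[1,4] (-x^2 + 5*x - 4) dx = 9/2.

9/2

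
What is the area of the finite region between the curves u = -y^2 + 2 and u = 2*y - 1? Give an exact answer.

Both boundary curves give u as a function of y, so integrate with respect to y. Setting them equal: -y^2 - 2*y + 3 = 0, i.e. -(y - 1)*(y + 3) = 0, so they meet at y = -3, 1.
For y in [-3, 1], u = -y^2 + 2 is on the right; area = ∫[-3,1] (-y^2 - 2*y + 3) dy = 32/3.

32/3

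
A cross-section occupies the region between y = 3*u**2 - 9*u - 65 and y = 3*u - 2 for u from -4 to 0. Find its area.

The difference (3*u**2 - 9*u - 65) - (3*u - 2) = 3*u**2 - 12*u - 63 changes sign at u = -3 inside [-4, 0], so split the integral there.
∫[-4,-3] (3*u**2 - 12*u - 63) du = 16.
∫[-3,0] (3*u**2 - 12*u - 63) du = -108; the area of that piece is 108.
Total area = 16 + 108 = 124.

124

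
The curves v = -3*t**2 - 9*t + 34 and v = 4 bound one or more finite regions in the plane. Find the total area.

Set the curves equal: -3*t**2 - 9*t + 34 = 4, so -3*t**2 - 9*t + 30 = 0, which factors as -3*(t - 2)*(t + 5) = 0. The curves meet at t = -5, 2.
On [-5, 2], v = -3*t**2 - 9*t + 34 is on top; that piece has area ∫[-5,2] (-3*t**2 - 9*t + 30) dt = 343/2.

343/2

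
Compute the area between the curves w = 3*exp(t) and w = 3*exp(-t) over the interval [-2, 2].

-12 + 6*exp(-2) + 6*exp(2)

The difference (3*exp(t)) - (3*exp(-t)) = 3*exp(t) - 3*exp(-t) changes sign at t = 0 inside [-2, 2], so split the integral there.
∫[-2,0] (3*exp(t) - 3*exp(-t)) dt = -3*exp(2) - 3*exp(-2) + 6; the area of that piece is -6 + 3*exp(-2) + 3*exp(2).
∫[0,2] (3*exp(t) - 3*exp(-t)) dt = -6 + 3*exp(-2) + 3*exp(2).
Total area = (-6 + 3*exp(-2) + 3*exp(2)) + (-6 + 3*exp(-2) + 3*exp(2)) = -12 + 6*exp(-2) + 6*exp(2).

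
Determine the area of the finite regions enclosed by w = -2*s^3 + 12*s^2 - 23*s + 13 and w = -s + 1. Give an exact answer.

Set the curves equal: -2*s^3 + 12*s^2 - 23*s + 13 = -s + 1, so -2*s^3 + 12*s^2 - 22*s + 12 = 0, which factors as -2*(s - 3)*(s - 2)*(s - 1) = 0. The curves meet at s = 1, 2, 3.
On [1, 2], w = -s + 1 is on top; that piece has area ∫[1,2] (-(-2*s^3 + 12*s^2 - 22*s + 12)) ds = 1/2.
On [2, 3], w = -2*s^3 + 12*s^2 - 23*s + 13 is on top; that piece has area ∫[2,3] (-2*s^3 + 12*s^2 - 22*s + 12) ds = 1/2.
Total enclosed area = 1/2 + 1/2 = 1.

1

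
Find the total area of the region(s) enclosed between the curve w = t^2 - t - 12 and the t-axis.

343/6

The curve meets the t-axis where t^2 - t - 12 = 0, i.e. (t - 4)*(t + 3) = 0, at t = -3, 4.
On [-3, 4] the curve lies below the axis; ∫[-3,4] (t^2 - t - 12) dt = -343/6, giving area 343/6.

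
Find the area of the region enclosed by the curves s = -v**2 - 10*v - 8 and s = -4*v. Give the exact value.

Both boundary curves give s as a function of v, so integrate with respect to v. Setting them equal: -v**2 - 6*v - 8 = 0, i.e. -(v + 2)*(v + 4) = 0, so they meet at v = -4, -2.
For v in [-4, -2], s = -v**2 - 10*v - 8 is on the right; area = ∫[-4,-2] (-v**2 - 6*v - 8) dv = 4/3.

4/3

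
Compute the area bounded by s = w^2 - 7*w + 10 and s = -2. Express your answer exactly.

Both boundary curves give s as a function of w, so integrate with respect to w. Setting them equal: w^2 - 7*w + 12 = 0, i.e. (w - 4)*(w - 3) = 0, so they meet at w = 3, 4.
For w in [3, 4], s = w^2 - 7*w + 10 is on the left; area = ∫[3,4] (-(w^2 - 7*w + 12)) dw = 1/6.

1/6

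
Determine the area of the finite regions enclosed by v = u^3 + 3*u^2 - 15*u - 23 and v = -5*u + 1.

Set the curves equal: u^3 + 3*u^2 - 15*u - 23 = -5*u + 1, so u^3 + 3*u^2 - 10*u - 24 = 0, which factors as (u - 3)*(u + 2)*(u + 4) = 0. The curves meet at u = -4, -2, 3.
On [-4, -2], v = u^3 + 3*u^2 - 15*u - 23 is on top; that piece has area ∫[-4,-2] (u^3 + 3*u^2 - 10*u - 24) du = 8.
On [-2, 3], v = -5*u + 1 is on top; that piece has area ∫[-2,3] (-(u^3 + 3*u^2 - 10*u - 24)) du = 375/4.
Total enclosed area = 8 + 375/4 = 407/4.

407/4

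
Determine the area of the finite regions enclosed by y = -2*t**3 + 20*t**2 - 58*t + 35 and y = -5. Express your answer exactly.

71/3

Set the curves equal: -2*t**3 + 20*t**2 - 58*t + 35 = -5, so -2*t**3 + 20*t**2 - 58*t + 40 = 0, which factors as -2*(t - 5)*(t - 4)*(t - 1) = 0. The curves meet at t = 1, 4, 5.
On [1, 4], y = -5 is on top; that piece has area ∫[1,4] (-(-2*t**3 + 20*t**2 - 58*t + 40)) dt = 45/2.
On [4, 5], y = -2*t**3 + 20*t**2 - 58*t + 35 is on top; that piece has area ∫[4,5] (-2*t**3 + 20*t**2 - 58*t + 40) dt = 7/6.
Total enclosed area = 45/2 + 7/6 = 71/3.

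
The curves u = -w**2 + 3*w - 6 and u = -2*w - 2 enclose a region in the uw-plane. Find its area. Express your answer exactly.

9/2

Both boundary curves give u as a function of w, so integrate with respect to w. Setting them equal: -w**2 + 5*w - 4 = 0, i.e. -(w - 4)*(w - 1) = 0, so they meet at w = 1, 4.
For w in [1, 4], u = -w**2 + 3*w - 6 is on the right; area = ∫[1,4] (-w**2 + 5*w - 4) dw = 9/2.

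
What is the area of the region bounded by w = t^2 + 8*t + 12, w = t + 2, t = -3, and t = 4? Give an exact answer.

763/6

The difference (t^2 + 8*t + 12) - (t + 2) = t^2 + 7*t + 10 changes sign at t = -2 inside [-3, 4], so split the integral there.
∫[-3,-2] (t^2 + 7*t + 10) dt = -7/6; the area of that piece is 7/6.
∫[-2,4] (t^2 + 7*t + 10) dt = 126.
Total area = 7/6 + 126 = 763/6.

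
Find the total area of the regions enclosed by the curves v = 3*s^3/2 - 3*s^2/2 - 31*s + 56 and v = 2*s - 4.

3901/8

Set the curves equal: 3*s^3/2 - 3*s^2/2 - 31*s + 56 = 2*s - 4, so 3*s^3/2 - 3*s^2/2 - 33*s + 60 = 0, which factors as 3*(s - 4)*(s - 2)*(s + 5)/2 = 0. The curves meet at s = -5, 2, 4.
On [-5, 2], v = 3*s^3/2 - 3*s^2/2 - 31*s + 56 is on top; that piece has area ∫[-5,2] (3*s^3/2 - 3*s^2/2 - 33*s + 60) ds = 3773/8.
On [2, 4], v = 2*s - 4 is on top; that piece has area ∫[2,4] (-(3*s^3/2 - 3*s^2/2 - 33*s + 60)) ds = 16.
Total enclosed area = 3773/8 + 16 = 3901/8.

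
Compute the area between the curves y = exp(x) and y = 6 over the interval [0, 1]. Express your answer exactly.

7 - exp(1)

On [0, 1], (exp(x)) - (6) = exp(x) - 6 is ≤ 0 throughout, so the area is a single integral of |exp(x) - 6|.
∫[0,1] (exp(x) - 6) dx = -7 + exp(1); the area of that piece is 7 - exp(1).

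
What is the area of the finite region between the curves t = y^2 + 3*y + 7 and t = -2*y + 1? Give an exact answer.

1/6

Both boundary curves give t as a function of y, so integrate with respect to y. Setting them equal: y^2 + 5*y + 6 = 0, i.e. (y + 2)*(y + 3) = 0, so they meet at y = -3, -2.
For y in [-3, -2], t = y^2 + 3*y + 7 is on the left; area = ∫[-3,-2] (-(y^2 + 5*y + 6)) dy = 1/6.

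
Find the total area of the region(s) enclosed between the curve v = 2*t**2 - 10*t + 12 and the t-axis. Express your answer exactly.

1/3

The curve meets the t-axis where 2*t**2 - 10*t + 12 = 0, i.e. 2*(t - 3)*(t - 2) = 0, at t = 2, 3.
On [2, 3] the curve lies below the axis; ∫[2,3] (2*t**2 - 10*t + 12) dt = -1/3, giving area 1/3.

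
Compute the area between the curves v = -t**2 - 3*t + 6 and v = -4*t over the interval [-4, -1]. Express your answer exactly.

89/6

The difference (-t**2 - 3*t + 6) - (-4*t) = -t**2 + t + 6 changes sign at t = -2 inside [-4, -1], so split the integral there.
∫[-4,-2] (-t**2 + t + 6) dt = -38/3; the area of that piece is 38/3.
∫[-2,-1] (-t**2 + t + 6) dt = 13/6.
Total area = 38/3 + 13/6 = 89/6.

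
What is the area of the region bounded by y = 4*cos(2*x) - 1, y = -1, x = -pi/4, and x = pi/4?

4

On [-pi/4, pi/4], (4*cos(2*x) - 1) - (-1) = 4*cos(2*x) is ≥ 0 throughout, so the area is a single integral of |4*cos(2*x)|.
∫[-pi/4,pi/4] (4*cos(2*x)) dx = 4.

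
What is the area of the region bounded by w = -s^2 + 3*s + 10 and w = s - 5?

Set the curves equal: -s^2 + 3*s + 10 = s - 5, so -s^2 + 2*s + 15 = 0, which factors as -(s - 5)*(s + 3) = 0. The curves meet at s = -3, 5.
On [-3, 5], w = -s^2 + 3*s + 10 is on top; that piece has area ∫[-3,5] (-s^2 + 2*s + 15) ds = 256/3.

256/3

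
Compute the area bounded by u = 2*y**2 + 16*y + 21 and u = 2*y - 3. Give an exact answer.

1/3

Both boundary curves give u as a function of y, so integrate with respect to y. Setting them equal: 2*y**2 + 14*y + 24 = 0, i.e. 2*(y + 3)*(y + 4) = 0, so they meet at y = -4, -3.
For y in [-4, -3], u = 2*y**2 + 16*y + 21 is on the left; area = ∫[-4,-3] (-(2*y**2 + 14*y + 24)) dy = 1/3.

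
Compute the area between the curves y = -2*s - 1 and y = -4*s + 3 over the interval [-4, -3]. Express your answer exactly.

On [-4, -3], (-2*s - 1) - (-4*s + 3) = 2*s - 4 is ≤ 0 throughout, so the area is a single integral of |2*s - 4|.
∫[-4,-3] (2*s - 4) ds = -11; the area of that piece is 11.

11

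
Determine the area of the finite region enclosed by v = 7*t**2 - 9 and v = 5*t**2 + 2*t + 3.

125/3

Set the curves equal: 7*t**2 - 9 = 5*t**2 + 2*t + 3, so 2*t**2 - 2*t - 12 = 0, which factors as 2*(t - 3)*(t + 2) = 0. The curves meet at t = -2, 3.
On [-2, 3], v = 5*t**2 + 2*t + 3 is on top; that piece has area ∫[-2,3] (-(2*t**2 - 2*t - 12)) dt = 125/3.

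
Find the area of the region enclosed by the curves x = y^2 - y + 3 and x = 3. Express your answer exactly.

Both boundary curves give x as a function of y, so integrate with respect to y. Setting them equal: y^2 - y = 0, i.e. y*(y - 1) = 0, so they meet at y = 0, 1.
For y in [0, 1], x = y^2 - y + 3 is on the left; area = ∫[0,1] (-(y^2 - y)) dy = 1/6.

1/6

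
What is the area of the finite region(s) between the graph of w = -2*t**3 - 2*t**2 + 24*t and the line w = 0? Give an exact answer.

The curve meets the t-axis where -2*t**3 - 2*t**2 + 24*t = 0, i.e. -2*t*(t - 3)*(t + 4) = 0, at t = -4, 0, 3.
On [-4, 0] the curve lies below the axis; ∫[-4,0] (-2*t**3 - 2*t**2 + 24*t) dt = -320/3, giving area 320/3.
On [0, 3] the curve lies above the axis; ∫[0,3] (-2*t**3 - 2*t**2 + 24*t) dt = 99/2, giving area 99/2.
Total area = 320/3 + 99/2 = 937/6.

937/6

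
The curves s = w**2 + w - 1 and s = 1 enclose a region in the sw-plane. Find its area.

Both boundary curves give s as a function of w, so integrate with respect to w. Setting them equal: w**2 + w - 2 = 0, i.e. (w - 1)*(w + 2) = 0, so they meet at w = -2, 1.
For w in [-2, 1], s = w**2 + w - 1 is on the left; area = ∫[-2,1] (-(w**2 + w - 2)) dw = 9/2.

9/2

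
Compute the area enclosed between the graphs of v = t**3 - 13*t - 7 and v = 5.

Set the curves equal: t**3 - 13*t - 7 = 5, so t**3 - 13*t - 12 = 0, which factors as (t - 4)*(t + 1)*(t + 3) = 0. The curves meet at t = -3, -1, 4.
On [-3, -1], v = t**3 - 13*t - 7 is on top; that piece has area ∫[-3,-1] (t**3 - 13*t - 12) dt = 8.
On [-1, 4], v = 5 is on top; that piece has area ∫[-1,4] (-(t**3 - 13*t - 12)) dt = 375/4.
Total enclosed area = 8 + 375/4 = 407/4.

407/4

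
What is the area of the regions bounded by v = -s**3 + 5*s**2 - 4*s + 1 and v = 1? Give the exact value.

Set the curves equal: -s**3 + 5*s**2 - 4*s + 1 = 1, so -s**3 + 5*s**2 - 4*s = 0, which factors as -s*(s - 4)*(s - 1) = 0. The curves meet at s = 0, 1, 4.
On [0, 1], v = 1 is on top; that piece has area ∫[0,1] (-(-s**3 + 5*s**2 - 4*s)) ds = 7/12.
On [1, 4], v = -s**3 + 5*s**2 - 4*s + 1 is on top; that piece has area ∫[1,4] (-s**3 + 5*s**2 - 4*s) ds = 45/4.
Total enclosed area = 7/12 + 45/4 = 71/6.

71/6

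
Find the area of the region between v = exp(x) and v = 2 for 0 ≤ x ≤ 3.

-9 + 4*log(2) + exp(3)

The difference (exp(x)) - (2) = exp(x) - 2 changes sign at x = log(2) inside [0, 3], so split the integral there.
∫[0,log(2)] (exp(x) - 2) dx = 1 - log(4); the area of that piece is -1 + log(4).
∫[log(2),3] (exp(x) - 2) dx = -8 + 2*log(2) + exp(3).
Total area = (-1 + log(4)) + (-8 + 2*log(2) + exp(3)) = -9 + 4*log(2) + exp(3).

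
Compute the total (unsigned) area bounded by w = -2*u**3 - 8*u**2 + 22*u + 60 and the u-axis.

863/3

The curve meets the u-axis where -2*u**3 - 8*u**2 + 22*u + 60 = 0, i.e. -2*(u - 3)*(u + 2)*(u + 5) = 0, at u = -5, -2, 3.
On [-5, -2] the curve lies below the axis; ∫[-5,-2] (-2*u**3 - 8*u**2 + 22*u + 60) du = -117/2, giving area 117/2.
On [-2, 3] the curve lies above the axis; ∫[-2,3] (-2*u**3 - 8*u**2 + 22*u + 60) du = 1375/6, giving area 1375/6.
Total area = 117/2 + 1375/6 = 863/3.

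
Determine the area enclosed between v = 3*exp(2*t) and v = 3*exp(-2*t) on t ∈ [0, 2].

On [0, 2], (3*exp(2*t)) - (3*exp(-2*t)) = 3*exp(2*t) - 3*exp(-2*t) is ≥ 0 throughout, so the area is a single integral of |3*exp(2*t) - 3*exp(-2*t)|.
∫[0,2] (3*exp(2*t) - 3*exp(-2*t)) dt = -3 + 3*exp(-4)/2 + 3*exp(4)/2.

-3 + 3*exp(-4)/2 + 3*exp(4)/2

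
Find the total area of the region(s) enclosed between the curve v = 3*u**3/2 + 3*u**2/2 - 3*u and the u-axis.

37/8

The curve meets the u-axis where 3*u**3/2 + 3*u**2/2 - 3*u = 0, i.e. 3*u*(u - 1)*(u + 2)/2 = 0, at u = -2, 0, 1.
On [-2, 0] the curve lies above the axis; ∫[-2,0] (3*u**3/2 + 3*u**2/2 - 3*u) du = 4, giving area 4.
On [0, 1] the curve lies below the axis; ∫[0,1] (3*u**3/2 + 3*u**2/2 - 3*u) du = -5/8, giving area 5/8.
Total area = 4 + 5/8 = 37/8.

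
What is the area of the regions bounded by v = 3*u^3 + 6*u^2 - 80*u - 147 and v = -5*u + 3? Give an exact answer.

2459/2

Set the curves equal: 3*u^3 + 6*u^2 - 80*u - 147 = -5*u + 3, so 3*u^3 + 6*u^2 - 75*u - 150 = 0, which factors as 3*(u - 5)*(u + 2)*(u + 5) = 0. The curves meet at u = -5, -2, 5.
On [-5, -2], v = 3*u^3 + 6*u^2 - 80*u - 147 is on top; that piece has area ∫[-5,-2] (3*u^3 + 6*u^2 - 75*u - 150) du = 459/4.
On [-2, 5], v = -5*u + 3 is on top; that piece has area ∫[-2,5] (-(3*u^3 + 6*u^2 - 75*u - 150)) du = 4459/4.
Total enclosed area = 459/4 + 4459/4 = 2459/2.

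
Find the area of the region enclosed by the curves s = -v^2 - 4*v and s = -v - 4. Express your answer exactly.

125/6

Both boundary curves give s as a function of v, so integrate with respect to v. Setting them equal: -v^2 - 3*v + 4 = 0, i.e. -(v - 1)*(v + 4) = 0, so they meet at v = -4, 1.
For v in [-4, 1], s = -v^2 - 4*v is on the right; area = ∫[-4,1] (-v^2 - 3*v + 4) dv = 125/6.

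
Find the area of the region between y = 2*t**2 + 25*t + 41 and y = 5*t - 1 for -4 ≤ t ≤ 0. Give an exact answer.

The difference (2*t**2 + 25*t + 41) - (5*t - 1) = 2*t**2 + 20*t + 42 changes sign at t = -3 inside [-4, 0], so split the integral there.
∫[-4,-3] (2*t**2 + 20*t + 42) dt = -10/3; the area of that piece is 10/3.
∫[-3,0] (2*t**2 + 20*t + 42) dt = 54.
Total area = 10/3 + 54 = 172/3.

172/3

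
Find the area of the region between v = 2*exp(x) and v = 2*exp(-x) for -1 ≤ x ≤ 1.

-8 + 4*exp(-1) + 4*exp(1)

The difference (2*exp(x)) - (2*exp(-x)) = 2*exp(x) - 2*exp(-x) changes sign at x = 0 inside [-1, 1], so split the integral there.
∫[-1,0] (2*exp(x) - 2*exp(-x)) dx = -2*exp(1) - 2*exp(-1) + 4; the area of that piece is -4 + 2*exp(-1) + 2*exp(1).
∫[0,1] (2*exp(x) - 2*exp(-x)) dx = -4 + 2*exp(-1) + 2*exp(1).
Total area = (-4 + 2*exp(-1) + 2*exp(1)) + (-4 + 2*exp(-1) + 2*exp(1)) = -8 + 4*exp(-1) + 4*exp(1).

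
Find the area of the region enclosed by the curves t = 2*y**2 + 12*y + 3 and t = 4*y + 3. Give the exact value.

64/3

Both boundary curves give t as a function of y, so integrate with respect to y. Setting them equal: 2*y**2 + 8*y = 0, i.e. 2*y*(y + 4) = 0, so they meet at y = -4, 0.
For y in [-4, 0], t = 2*y**2 + 12*y + 3 is on the left; area = ∫[-4,0] (-(2*y**2 + 8*y)) dy = 64/3.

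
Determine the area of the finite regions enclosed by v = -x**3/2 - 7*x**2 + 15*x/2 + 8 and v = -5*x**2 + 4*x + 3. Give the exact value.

Set the curves equal: -x**3/2 - 7*x**2 + 15*x/2 + 8 = -5*x**2 + 4*x + 3, so -x**3/2 - 2*x**2 + 7*x/2 + 5 = 0, which factors as -(x - 2)*(x + 1)*(x + 5)/2 = 0. The curves meet at x = -5, -1, 2.
On [-5, -1], v = -5*x**2 + 4*x + 3 is on top; that piece has area ∫[-5,-1] (-(-x**3/2 - 2*x**2 + 7*x/2 + 5)) dx = 80/3.
On [-1, 2], v = -x**3/2 - 7*x**2 + 15*x/2 + 8 is on top; that piece has area ∫[-1,2] (-x**3/2 - 2*x**2 + 7*x/2 + 5) dx = 99/8.
Total enclosed area = 80/3 + 99/8 = 937/24.

937/24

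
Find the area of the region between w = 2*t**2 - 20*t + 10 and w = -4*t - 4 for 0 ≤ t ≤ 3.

76/3

The difference (2*t**2 - 20*t + 10) - (-4*t - 4) = 2*t**2 - 16*t + 14 changes sign at t = 1 inside [0, 3], so split the integral there.
∫[0,1] (2*t**2 - 16*t + 14) dt = 20/3.
∫[1,3] (2*t**2 - 16*t + 14) dt = -56/3; the area of that piece is 56/3.
Total area = 20/3 + 56/3 = 76/3.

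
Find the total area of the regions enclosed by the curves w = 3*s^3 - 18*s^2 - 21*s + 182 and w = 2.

Set the curves equal: 3*s^3 - 18*s^2 - 21*s + 182 = 2, so 3*s^3 - 18*s^2 - 21*s + 180 = 0, which factors as 3*(s - 5)*(s - 4)*(s + 3) = 0. The curves meet at s = -3, 4, 5.
On [-3, 4], w = 3*s^3 - 18*s^2 - 21*s + 182 is on top; that piece has area ∫[-3,4] (3*s^3 - 18*s^2 - 21*s + 180) ds = 3087/4.
On [4, 5], w = 2 is on top; that piece has area ∫[4,5] (-(3*s^3 - 18*s^2 - 21*s + 180)) ds = 15/4.
Total enclosed area = 3087/4 + 15/4 = 1551/2.

1551/2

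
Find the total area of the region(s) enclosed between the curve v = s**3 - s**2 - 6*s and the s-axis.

253/12

The curve meets the s-axis where s**3 - s**2 - 6*s = 0, i.e. s*(s - 3)*(s + 2) = 0, at s = -2, 0, 3.
On [-2, 0] the curve lies above the axis; ∫[-2,0] (s**3 - s**2 - 6*s) ds = 16/3, giving area 16/3.
On [0, 3] the curve lies below the axis; ∫[0,3] (s**3 - s**2 - 6*s) ds = -63/4, giving area 63/4.
Total area = 16/3 + 63/4 = 253/12.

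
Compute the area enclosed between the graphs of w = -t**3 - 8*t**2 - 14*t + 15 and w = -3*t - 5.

443/6

Set the curves equal: -t**3 - 8*t**2 - 14*t + 15 = -3*t - 5, so -t**3 - 8*t**2 - 11*t + 20 = 0, which factors as -(t - 1)*(t + 4)*(t + 5) = 0. The curves meet at t = -5, -4, 1.
On [-5, -4], w = -3*t - 5 is on top; that piece has area ∫[-5,-4] (-(-t**3 - 8*t**2 - 11*t + 20)) dt = 11/12.
On [-4, 1], w = -t**3 - 8*t**2 - 14*t + 15 is on top; that piece has area ∫[-4,1] (-t**3 - 8*t**2 - 11*t + 20) dt = 875/12.
Total enclosed area = 11/12 + 875/12 = 443/6.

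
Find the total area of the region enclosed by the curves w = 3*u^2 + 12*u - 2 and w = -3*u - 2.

Set the curves equal: 3*u^2 + 12*u - 2 = -3*u - 2, so 3*u^2 + 15*u = 0, which factors as 3*u*(u + 5) = 0. The curves meet at u = -5, 0.
On [-5, 0], w = -3*u - 2 is on top; that piece has area ∫[-5,0] (-(3*u^2 + 15*u)) du = 125/2.

125/2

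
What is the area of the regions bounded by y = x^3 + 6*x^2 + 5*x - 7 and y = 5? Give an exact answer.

131/4

Set the curves equal: x^3 + 6*x^2 + 5*x - 7 = 5, so x^3 + 6*x^2 + 5*x - 12 = 0, which factors as (x - 1)*(x + 3)*(x + 4) = 0. The curves meet at x = -4, -3, 1.
On [-4, -3], y = x^3 + 6*x^2 + 5*x - 7 is on top; that piece has area ∫[-4,-3] (x^3 + 6*x^2 + 5*x - 12) dx = 3/4.
On [-3, 1], y = 5 is on top; that piece has area ∫[-3,1] (-(x^3 + 6*x^2 + 5*x - 12)) dx = 32.
Total enclosed area = 3/4 + 32 = 131/4.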